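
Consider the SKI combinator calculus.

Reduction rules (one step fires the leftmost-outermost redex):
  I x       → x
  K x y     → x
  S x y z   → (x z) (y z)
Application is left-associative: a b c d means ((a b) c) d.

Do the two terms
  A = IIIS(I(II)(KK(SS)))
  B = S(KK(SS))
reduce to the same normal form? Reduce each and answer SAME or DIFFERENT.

Answer: SAME — A ⇓ SK, B ⇓ SK

Derivation:
Term A:
  start: IIIS(I(II)(KK(SS)))
  →1  IIS(I(II)(KK(SS)))
  →2  IS(I(II)(KK(SS)))
  →3  S(I(II)(KK(SS)))
  →4  S(II(KK(SS)))
  →5  S(I(KK(SS)))
  →6  S(KK(SS))
  →7  SK

Term B:
  start: S(KK(SS))
  →1  SK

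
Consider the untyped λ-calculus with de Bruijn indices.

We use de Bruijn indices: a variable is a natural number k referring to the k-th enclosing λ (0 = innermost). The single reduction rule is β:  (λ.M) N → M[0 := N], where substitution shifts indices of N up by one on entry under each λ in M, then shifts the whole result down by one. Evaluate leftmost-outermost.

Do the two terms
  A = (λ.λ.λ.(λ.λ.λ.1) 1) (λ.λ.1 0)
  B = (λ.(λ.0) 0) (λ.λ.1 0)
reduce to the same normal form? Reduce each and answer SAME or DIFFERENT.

Term A:
  start: (λ.λ.λ.(λ.λ.λ.1) 1) (λ.λ.1 0)
  [1] λ.λ.(λ.λ.λ.1) 1
  [2] λ.λ.λ.λ.1

Term B:
  start: (λ.(λ.0) 0) (λ.λ.1 0)
  [1] (λ.0) (λ.λ.1 0)
  [2] λ.λ.1 0

Answer: DIFFERENT — A ⇓ λ.λ.λ.λ.1, B ⇓ λ.λ.1 0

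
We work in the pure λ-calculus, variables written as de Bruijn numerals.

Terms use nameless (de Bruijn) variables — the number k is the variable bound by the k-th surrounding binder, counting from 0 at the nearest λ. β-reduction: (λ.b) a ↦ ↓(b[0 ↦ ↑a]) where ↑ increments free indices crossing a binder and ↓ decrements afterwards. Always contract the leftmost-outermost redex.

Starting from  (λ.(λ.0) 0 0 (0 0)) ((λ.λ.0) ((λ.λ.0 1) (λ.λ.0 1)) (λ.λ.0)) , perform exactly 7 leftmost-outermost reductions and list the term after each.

Answer: after 7 steps: (λ.0) (λ.λ.0) ((λ.λ.0) ((λ.λ.0 1) (λ.λ.0 1)) (λ.λ.0))

Derivation:
  start: (λ.(λ.0) 0 0 (0 0)) ((λ.λ.0) ((λ.λ.0 1) (λ.λ.0 1)) (λ.λ.0))
  step 1: (λ.0) ((λ.λ.0) ((λ.λ.0 1) (λ.λ.0 1)) (λ.λ.0)) ((λ.λ.0) ((λ.λ.0 1) (λ.λ.0 1)) (λ.λ.0)) ((λ.λ.0) ((λ.λ.0 1) (λ.λ.0 1)) (λ.λ.0) ((λ.λ.0) ((λ.λ.0 1) (λ.λ.0 1)) (λ.λ.0)))
  step 2: (λ.λ.0) ((λ.λ.0 1) (λ.λ.0 1)) (λ.λ.0) ((λ.λ.0) ((λ.λ.0 1) (λ.λ.0 1)) (λ.λ.0)) ((λ.λ.0) ((λ.λ.0 1) (λ.λ.0 1)) (λ.λ.0) ((λ.λ.0) ((λ.λ.0 1) (λ.λ.0 1)) (λ.λ.0)))
  step 3: (λ.0) (λ.λ.0) ((λ.λ.0) ((λ.λ.0 1) (λ.λ.0 1)) (λ.λ.0)) ((λ.λ.0) ((λ.λ.0 1) (λ.λ.0 1)) (λ.λ.0) ((λ.λ.0) ((λ.λ.0 1) (λ.λ.0 1)) (λ.λ.0)))
  step 4: (λ.λ.0) ((λ.λ.0) ((λ.λ.0 1) (λ.λ.0 1)) (λ.λ.0)) ((λ.λ.0) ((λ.λ.0 1) (λ.λ.0 1)) (λ.λ.0) ((λ.λ.0) ((λ.λ.0 1) (λ.λ.0 1)) (λ.λ.0)))
  step 5: (λ.0) ((λ.λ.0) ((λ.λ.0 1) (λ.λ.0 1)) (λ.λ.0) ((λ.λ.0) ((λ.λ.0 1) (λ.λ.0 1)) (λ.λ.0)))
  step 6: (λ.λ.0) ((λ.λ.0 1) (λ.λ.0 1)) (λ.λ.0) ((λ.λ.0) ((λ.λ.0 1) (λ.λ.0 1)) (λ.λ.0))
  step 7: (λ.0) (λ.λ.0) ((λ.λ.0) ((λ.λ.0 1) (λ.λ.0 1)) (λ.λ.0))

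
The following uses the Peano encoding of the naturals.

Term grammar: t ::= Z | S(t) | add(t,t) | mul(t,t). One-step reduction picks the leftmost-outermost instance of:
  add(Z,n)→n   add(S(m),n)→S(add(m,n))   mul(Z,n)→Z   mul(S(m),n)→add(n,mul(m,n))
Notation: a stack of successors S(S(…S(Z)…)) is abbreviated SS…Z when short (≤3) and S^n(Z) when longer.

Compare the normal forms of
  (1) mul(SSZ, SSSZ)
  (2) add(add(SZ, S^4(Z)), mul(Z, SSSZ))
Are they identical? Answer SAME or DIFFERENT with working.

Answer: DIFFERENT — A ⇓ S^6(Z), B ⇓ S^5(Z)

Derivation:
Term A:
  start: mul(SSZ, SSSZ)
  step 1: add(SSSZ, mul(SZ, SSSZ))
  step 2: S(add(SSZ, mul(SZ, SSSZ)))
  step 3: S(S(add(SZ, mul(SZ, SSSZ))))
  step 4: S(S(S(add(Z, mul(SZ, SSSZ)))))
  step 5: S(S(S(mul(SZ, SSSZ))))
  step 6: S(S(S(add(SSSZ, mul(Z, SSSZ)))))
  step 7: S(S(S(S(add(SSZ, mul(Z, SSSZ))))))
  step 8: S(S(S(S(S(add(SZ, mul(Z, SSSZ)))))))
  step 9: S(S(S(S(S(S(add(Z, mul(Z, SSSZ))))))))
  step 10: S(S(S(S(S(S(mul(Z, SSSZ)))))))
  step 11: S^6(Z)

Term B:
  start: add(add(SZ, S^4(Z)), mul(Z, SSSZ))
  step 1: add(S(add(Z, S^4(Z))), mul(Z, SSSZ))
  step 2: S(add(add(Z, S^4(Z)), mul(Z, SSSZ)))
  step 3: S(add(S^4(Z), mul(Z, SSSZ)))
  step 4: S(S(add(SSSZ, mul(Z, SSSZ))))
  step 5: S(S(S(add(SSZ, mul(Z, SSSZ)))))
  step 6: S(S(S(S(add(SZ, mul(Z, SSSZ))))))
  step 7: S(S(S(S(S(add(Z, mul(Z, SSSZ)))))))
  step 8: S(S(S(S(S(mul(Z, SSSZ))))))
  step 9: S^5(Z)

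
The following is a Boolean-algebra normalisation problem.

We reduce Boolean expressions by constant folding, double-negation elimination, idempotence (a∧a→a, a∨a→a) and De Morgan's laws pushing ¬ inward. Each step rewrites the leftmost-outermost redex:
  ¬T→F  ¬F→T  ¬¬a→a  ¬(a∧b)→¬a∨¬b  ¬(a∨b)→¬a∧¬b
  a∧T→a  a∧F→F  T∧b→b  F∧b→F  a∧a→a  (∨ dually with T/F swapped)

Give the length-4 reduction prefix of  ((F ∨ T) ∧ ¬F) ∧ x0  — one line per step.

  start: ((F ∨ T) ∧ ¬F) ∧ x0
  →1  (T ∧ ¬F) ∧ x0
  →2  ¬F ∧ x0
  →3  T ∧ x0
  →4  x0

Answer: after 4 steps: x0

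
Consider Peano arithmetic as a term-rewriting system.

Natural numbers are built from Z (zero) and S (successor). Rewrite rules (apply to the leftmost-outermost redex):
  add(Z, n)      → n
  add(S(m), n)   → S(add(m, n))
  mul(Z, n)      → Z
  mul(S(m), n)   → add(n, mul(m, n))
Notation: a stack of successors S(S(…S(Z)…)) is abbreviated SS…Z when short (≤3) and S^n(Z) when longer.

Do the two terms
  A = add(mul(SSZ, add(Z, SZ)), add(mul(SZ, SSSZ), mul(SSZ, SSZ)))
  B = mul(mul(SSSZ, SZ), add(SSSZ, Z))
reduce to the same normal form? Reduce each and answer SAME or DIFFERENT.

Term A:
  start: add(mul(SSZ, add(Z, SZ)), add(mul(SZ, SSSZ), mul(SSZ, SSZ)))
  →1  add(add(add(Z, SZ), mul(SZ, add(Z, SZ))), add(mul(SZ, SSSZ), mul(SSZ, SSZ)))
  →2  add(add(SZ, mul(SZ, add(Z, SZ))), add(mul(SZ, SSSZ), mul(SSZ, SSZ)))
  →3  add(S(add(Z, mul(SZ, add(Z, SZ)))), add(mul(SZ, SSSZ), mul(SSZ, SSZ)))
  →4  S(add(add(Z, mul(SZ, add(Z, SZ))), add(mul(SZ, SSSZ), mul(SSZ, SSZ))))
  →5  S(add(mul(SZ, add(Z, SZ)), add(mul(SZ, SSSZ), mul(SSZ, SSZ))))
  →6  S(add(add(add(Z, SZ), mul(Z, add(Z, SZ))), add(mul(SZ, SSSZ), mul(SSZ, SSZ))))
  →7  S(add(add(SZ, mul(Z, add(Z, SZ))), add(mul(SZ, SSSZ), mul(SSZ, SSZ))))
  →8  S(add(S(add(Z, mul(Z, add(Z, SZ)))), add(mul(SZ, SSSZ), mul(SSZ, SSZ))))
  →9  S(S(add(add(Z, mul(Z, add(Z, SZ))), add(mul(SZ, SSSZ), mul(SSZ, SSZ)))))
  →10  S(S(add(mul(Z, add(Z, SZ)), add(mul(SZ, SSSZ), mul(SSZ, SSZ)))))
  →11  S(S(add(Z, add(mul(SZ, SSSZ), mul(SSZ, SSZ)))))
  →12  S(S(add(mul(SZ, SSSZ), mul(SSZ, SSZ))))
  →13  S(S(add(add(SSSZ, mul(Z, SSSZ)), mul(SSZ, SSZ))))
  →14  S(S(add(S(add(SSZ, mul(Z, SSSZ))), mul(SSZ, SSZ))))
  →15  S(S(S(add(add(SSZ, mul(Z, SSSZ)), mul(SSZ, SSZ)))))
  →16  S(S(S(add(S(add(SZ, mul(Z, SSSZ))), mul(SSZ, SSZ)))))
  →17  S(S(S(S(add(add(SZ, mul(Z, SSSZ)), mul(SSZ, SSZ))))))
  →18  S(S(S(S(add(S(add(Z, mul(Z, SSSZ))), mul(SSZ, SSZ))))))
  →19  S(S(S(S(S(add(add(Z, mul(Z, SSSZ)), mul(SSZ, SSZ)))))))
  →20  S(S(S(S(S(add(mul(Z, SSSZ), mul(SSZ, SSZ)))))))
  →21  S(S(S(S(S(add(Z, mul(SSZ, SSZ)))))))
  →22  S(S(S(S(S(mul(SSZ, SSZ))))))
  →23  S(S(S(S(S(add(SSZ, mul(SZ, SSZ)))))))
  →24  S(S(S(S(S(S(add(SZ, mul(SZ, SSZ))))))))
  →25  S(S(S(S(S(S(S(add(Z, mul(SZ, SSZ)))))))))
  →26  S(S(S(S(S(S(S(mul(SZ, SSZ))))))))
  →27  S(S(S(S(S(S(S(add(SSZ, mul(Z, SSZ)))))))))
  →28  S(S(S(S(S(S(S(S(add(SZ, mul(Z, SSZ))))))))))
  →29  S(S(S(S(S(S(S(S(S(add(Z, mul(Z, SSZ)))))))))))
  →30  S(S(S(S(S(S(S(S(S(mul(Z, SSZ))))))))))
  →31  S^9(Z)

Term B:
  start: mul(mul(SSSZ, SZ), add(SSSZ, Z))
  →1  mul(add(SZ, mul(SSZ, SZ)), add(SSSZ, Z))
  →2  mul(S(add(Z, mul(SSZ, SZ))), add(SSSZ, Z))
  →3  add(add(SSSZ, Z), mul(add(Z, mul(SSZ, SZ)), add(SSSZ, Z)))
  →4  add(S(add(SSZ, Z)), mul(add(Z, mul(SSZ, SZ)), add(SSSZ, Z)))
  →5  S(add(add(SSZ, Z), mul(add(Z, mul(SSZ, SZ)), add(SSSZ, Z))))
  →6  S(add(S(add(SZ, Z)), mul(add(Z, mul(SSZ, SZ)), add(SSSZ, Z))))
  →7  S(S(add(add(SZ, Z), mul(add(Z, mul(SSZ, SZ)), add(SSSZ, Z)))))
  →8  S(S(add(S(add(Z, Z)), mul(add(Z, mul(SSZ, SZ)), add(SSSZ, Z)))))
  →9  S(S(S(add(add(Z, Z), mul(add(Z, mul(SSZ, SZ)), add(SSSZ, Z))))))
  →10  S(S(S(add(Z, mul(add(Z, mul(SSZ, SZ)), add(SSSZ, Z))))))
  →11  S(S(S(mul(add(Z, mul(SSZ, SZ)), add(SSSZ, Z)))))
  →12  S(S(S(mul(mul(SSZ, SZ), add(SSSZ, Z)))))
  →13  S(S(S(mul(add(SZ, mul(SZ, SZ)), add(SSSZ, Z)))))
  →14  S(S(S(mul(S(add(Z, mul(SZ, SZ))), add(SSSZ, Z)))))
  →15  S(S(S(add(add(SSSZ, Z), mul(add(Z, mul(SZ, SZ)), add(SSSZ, Z))))))
  →16  S(S(S(add(S(add(SSZ, Z)), mul(add(Z, mul(SZ, SZ)), add(SSSZ, Z))))))
  →17  S(S(S(S(add(add(SSZ, Z), mul(add(Z, mul(SZ, SZ)), add(SSSZ, Z)))))))
  →18  S(S(S(S(add(S(add(SZ, Z)), mul(add(Z, mul(SZ, SZ)), add(SSSZ, Z)))))))
  →19  S(S(S(S(S(add(add(SZ, Z), mul(add(Z, mul(SZ, SZ)), add(SSSZ, Z))))))))
  →20  S(S(S(S(S(add(S(add(Z, Z)), mul(add(Z, mul(SZ, SZ)), add(SSSZ, Z))))))))
  →21  S(S(S(S(S(S(add(add(Z, Z), mul(add(Z, mul(SZ, SZ)), add(SSSZ, Z)))))))))
  →22  S(S(S(S(S(S(add(Z, mul(add(Z, mul(SZ, SZ)), add(SSSZ, Z)))))))))
  →23  S(S(S(S(S(S(mul(add(Z, mul(SZ, SZ)), add(SSSZ, Z))))))))
  →24  S(S(S(S(S(S(mul(mul(SZ, SZ), add(SSSZ, Z))))))))
  →25  S(S(S(S(S(S(mul(add(SZ, mul(Z, SZ)), add(SSSZ, Z))))))))
  →26  S(S(S(S(S(S(mul(S(add(Z, mul(Z, SZ))), add(SSSZ, Z))))))))
  →27  S(S(S(S(S(S(add(add(SSSZ, Z), mul(add(Z, mul(Z, SZ)), add(SSSZ, Z)))))))))
  →28  S(S(S(S(S(S(add(S(add(SSZ, Z)), mul(add(Z, mul(Z, SZ)), add(SSSZ, Z)))))))))
  →29  S(S(S(S(S(S(S(add(add(SSZ, Z), mul(add(Z, mul(Z, SZ)), add(SSSZ, Z))))))))))
  →30  S(S(S(S(S(S(S(add(S(add(SZ, Z)), mul(add(Z, mul(Z, SZ)), add(SSSZ, Z))))))))))
  →31  S(S(S(S(S(S(S(S(add(add(SZ, Z), mul(add(Z, mul(Z, SZ)), add(SSSZ, Z)))))))))))
  →32  S(S(S(S(S(S(S(S(add(S(add(Z, Z)), mul(add(Z, mul(Z, SZ)), add(SSSZ, Z)))))))))))
  →33  S(S(S(S(S(S(S(S(S(add(add(Z, Z), mul(add(Z, mul(Z, SZ)), add(SSSZ, Z))))))))))))
  →34  S(S(S(S(S(S(S(S(S(add(Z, mul(add(Z, mul(Z, SZ)), add(SSSZ, Z))))))))))))
  →35  S(S(S(S(S(S(S(S(S(mul(add(Z, mul(Z, SZ)), add(SSSZ, Z)))))))))))
  →36  S(S(S(S(S(S(S(S(S(mul(mul(Z, SZ), add(SSSZ, Z)))))))))))
  →37  S(S(S(S(S(S(S(S(S(mul(Z, add(SSSZ, Z)))))))))))
  →38  S^9(Z)

Answer: SAME — A ⇓ S^9(Z), B ⇓ S^9(Z)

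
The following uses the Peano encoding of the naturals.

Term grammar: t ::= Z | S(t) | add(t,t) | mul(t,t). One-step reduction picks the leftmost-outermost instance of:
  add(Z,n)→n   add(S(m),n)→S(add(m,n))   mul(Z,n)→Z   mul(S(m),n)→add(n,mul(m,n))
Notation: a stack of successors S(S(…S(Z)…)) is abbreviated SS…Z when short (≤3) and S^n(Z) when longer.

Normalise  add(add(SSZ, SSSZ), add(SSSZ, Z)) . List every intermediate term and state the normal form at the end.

Answer: normal form = S^8(Z)  (in 13 steps)

Reduction:
  start: add(add(SSZ, SSSZ), add(SSSZ, Z))
  →1  add(S(add(SZ, SSSZ)), add(SSSZ, Z))
  →2  S(add(add(SZ, SSSZ), add(SSSZ, Z)))
  →3  S(add(S(add(Z, SSSZ)), add(SSSZ, Z)))
  →4  S(S(add(add(Z, SSSZ), add(SSSZ, Z))))
  →5  S(S(add(SSSZ, add(SSSZ, Z))))
  →6  S(S(S(add(SSZ, add(SSSZ, Z)))))
  →7  S(S(S(S(add(SZ, add(SSSZ, Z))))))
  →8  S(S(S(S(S(add(Z, add(SSSZ, Z)))))))
  →9  S(S(S(S(S(add(SSSZ, Z))))))
  →10  S(S(S(S(S(S(add(SSZ, Z)))))))
  →11  S(S(S(S(S(S(S(add(SZ, Z))))))))
  →12  S(S(S(S(S(S(S(S(add(Z, Z)))))))))
  →13  S^8(Z)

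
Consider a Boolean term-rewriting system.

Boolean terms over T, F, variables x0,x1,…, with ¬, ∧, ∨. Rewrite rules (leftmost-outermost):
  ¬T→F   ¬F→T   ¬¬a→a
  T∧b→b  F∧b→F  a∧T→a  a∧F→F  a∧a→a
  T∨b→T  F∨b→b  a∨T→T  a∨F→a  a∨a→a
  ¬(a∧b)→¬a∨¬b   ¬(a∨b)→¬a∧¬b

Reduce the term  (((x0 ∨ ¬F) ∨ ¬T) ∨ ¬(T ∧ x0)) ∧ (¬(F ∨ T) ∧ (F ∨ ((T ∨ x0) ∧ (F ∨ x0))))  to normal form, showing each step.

Answer: normal form = F  (in 10 steps)

Derivation:
  start: (((x0 ∨ ¬F) ∨ ¬T) ∨ ¬(T ∧ x0)) ∧ (¬(F ∨ T) ∧ (F ∨ ((T ∨ x0) ∧ (F ∨ x0))))
  [1] (((x0 ∨ T) ∨ ¬T) ∨ ¬(T ∧ x0)) ∧ (¬(F ∨ T) ∧ (F ∨ ((T ∨ x0) ∧ (F ∨ x0))))
  [2] ((T ∨ ¬T) ∨ ¬(T ∧ x0)) ∧ (¬(F ∨ T) ∧ (F ∨ ((T ∨ x0) ∧ (F ∨ x0))))
  [3] (T ∨ ¬(T ∧ x0)) ∧ (¬(F ∨ T) ∧ (F ∨ ((T ∨ x0) ∧ (F ∨ x0))))
  [4] T ∧ (¬(F ∨ T) ∧ (F ∨ ((T ∨ x0) ∧ (F ∨ x0))))
  [5] ¬(F ∨ T) ∧ (F ∨ ((T ∨ x0) ∧ (F ∨ x0)))
  [6] (¬F ∧ ¬T) ∧ (F ∨ ((T ∨ x0) ∧ (F ∨ x0)))
  [7] (T ∧ ¬T) ∧ (F ∨ ((T ∨ x0) ∧ (F ∨ x0)))
  [8] ¬T ∧ (F ∨ ((T ∨ x0) ∧ (F ∨ x0)))
  [9] F ∧ (F ∨ ((T ∨ x0) ∧ (F ∨ x0)))
  [10] F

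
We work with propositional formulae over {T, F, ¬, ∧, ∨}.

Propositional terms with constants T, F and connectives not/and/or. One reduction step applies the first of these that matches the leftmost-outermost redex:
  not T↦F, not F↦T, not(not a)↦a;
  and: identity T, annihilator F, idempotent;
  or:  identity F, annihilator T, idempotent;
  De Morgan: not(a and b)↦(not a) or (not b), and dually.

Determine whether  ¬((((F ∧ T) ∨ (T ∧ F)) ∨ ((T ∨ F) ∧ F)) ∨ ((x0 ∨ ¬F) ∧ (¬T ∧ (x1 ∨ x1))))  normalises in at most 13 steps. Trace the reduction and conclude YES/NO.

Answer: NO — after 13 steps the term is (¬(T ∨ F) ∨ ¬F) ∧ ¬((x0 ∨ ¬F) ∧ (¬T ∧ (x1 ∨ x1))), not yet normal

Working:
  start: ¬((((F ∧ T) ∨ (T ∧ F)) ∨ ((T ∨ F) ∧ F)) ∨ ((x0 ∨ ¬F) ∧ (¬T ∧ (x1 ∨ x1))))
  [1] ¬(((F ∧ T) ∨ (T ∧ F)) ∨ ((T ∨ F) ∧ F)) ∧ ¬((x0 ∨ ¬F) ∧ (¬T ∧ (x1 ∨ x1)))
  [2] (¬((F ∧ T) ∨ (T ∧ F)) ∧ ¬((T ∨ F) ∧ F)) ∧ ¬((x0 ∨ ¬F) ∧ (¬T ∧ (x1 ∨ x1)))
  [3] ((¬(F ∧ T) ∧ ¬(T ∧ F)) ∧ ¬((T ∨ F) ∧ F)) ∧ ¬((x0 ∨ ¬F) ∧ (¬T ∧ (x1 ∨ x1)))
  [4] (((¬F ∨ ¬T) ∧ ¬(T ∧ F)) ∧ ¬((T ∨ F) ∧ F)) ∧ ¬((x0 ∨ ¬F) ∧ (¬T ∧ (x1 ∨ x1)))
  [5] (((T ∨ ¬T) ∧ ¬(T ∧ F)) ∧ ¬((T ∨ F) ∧ F)) ∧ ¬((x0 ∨ ¬F) ∧ (¬T ∧ (x1 ∨ x1)))
  [6] ((T ∧ ¬(T ∧ F)) ∧ ¬((T ∨ F) ∧ F)) ∧ ¬((x0 ∨ ¬F) ∧ (¬T ∧ (x1 ∨ x1)))
  [7] (¬(T ∧ F) ∧ ¬((T ∨ F) ∧ F)) ∧ ¬((x0 ∨ ¬F) ∧ (¬T ∧ (x1 ∨ x1)))
  [8] ((¬T ∨ ¬F) ∧ ¬((T ∨ F) ∧ F)) ∧ ¬((x0 ∨ ¬F) ∧ (¬T ∧ (x1 ∨ x1)))
  [9] ((F ∨ ¬F) ∧ ¬((T ∨ F) ∧ F)) ∧ ¬((x0 ∨ ¬F) ∧ (¬T ∧ (x1 ∨ x1)))
  [10] (¬F ∧ ¬((T ∨ F) ∧ F)) ∧ ¬((x0 ∨ ¬F) ∧ (¬T ∧ (x1 ∨ x1)))
  [11] (T ∧ ¬((T ∨ F) ∧ F)) ∧ ¬((x0 ∨ ¬F) ∧ (¬T ∧ (x1 ∨ x1)))
  [12] ¬((T ∨ F) ∧ F) ∧ ¬((x0 ∨ ¬F) ∧ (¬T ∧ (x1 ∨ x1)))
  [13] (¬(T ∨ F) ∨ ¬F) ∧ ¬((x0 ∨ ¬F) ∧ (¬T ∧ (x1 ∨ x1)))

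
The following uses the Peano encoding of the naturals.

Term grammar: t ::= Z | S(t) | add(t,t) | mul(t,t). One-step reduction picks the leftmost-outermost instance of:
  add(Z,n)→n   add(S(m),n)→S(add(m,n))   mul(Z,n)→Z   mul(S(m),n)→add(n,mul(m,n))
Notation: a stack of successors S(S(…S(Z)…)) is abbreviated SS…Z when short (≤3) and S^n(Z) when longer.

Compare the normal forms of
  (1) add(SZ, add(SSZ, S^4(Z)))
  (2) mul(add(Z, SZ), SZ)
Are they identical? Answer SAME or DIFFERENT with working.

Term A:
  start: add(SZ, add(SSZ, S^4(Z)))
  [1] S(add(Z, add(SSZ, S^4(Z))))
  [2] S(add(SSZ, S^4(Z)))
  [3] S(S(add(SZ, S^4(Z))))
  [4] S(S(S(add(Z, S^4(Z)))))
  [5] S^7(Z)

Term B:
  start: mul(add(Z, SZ), SZ)
  [1] mul(SZ, SZ)
  [2] add(SZ, mul(Z, SZ))
  [3] S(add(Z, mul(Z, SZ)))
  [4] S(mul(Z, SZ))
  [5] SZ

Answer: DIFFERENT — A ⇓ S^7(Z), B ⇓ SZ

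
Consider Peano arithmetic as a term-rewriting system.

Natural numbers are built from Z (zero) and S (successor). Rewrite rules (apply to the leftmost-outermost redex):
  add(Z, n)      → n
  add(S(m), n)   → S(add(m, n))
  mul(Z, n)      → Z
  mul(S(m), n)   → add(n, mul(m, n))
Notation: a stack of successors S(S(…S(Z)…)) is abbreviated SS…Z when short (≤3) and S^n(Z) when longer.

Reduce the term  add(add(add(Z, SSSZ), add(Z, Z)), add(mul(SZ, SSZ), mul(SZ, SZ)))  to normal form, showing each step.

Answer: normal form = S^6(Z)  (in 22 steps)

Working:
  start: add(add(add(Z, SSSZ), add(Z, Z)), add(mul(SZ, SSZ), mul(SZ, SZ)))
  →1  add(add(SSSZ, add(Z, Z)), add(mul(SZ, SSZ), mul(SZ, SZ)))
  →2  add(S(add(SSZ, add(Z, Z))), add(mul(SZ, SSZ), mul(SZ, SZ)))
  →3  S(add(add(SSZ, add(Z, Z)), add(mul(SZ, SSZ), mul(SZ, SZ))))
  →4  S(add(S(add(SZ, add(Z, Z))), add(mul(SZ, SSZ), mul(SZ, SZ))))
  →5  S(S(add(add(SZ, add(Z, Z)), add(mul(SZ, SSZ), mul(SZ, SZ)))))
  →6  S(S(add(S(add(Z, add(Z, Z))), add(mul(SZ, SSZ), mul(SZ, SZ)))))
  →7  S(S(S(add(add(Z, add(Z, Z)), add(mul(SZ, SSZ), mul(SZ, SZ))))))
  →8  S(S(S(add(add(Z, Z), add(mul(SZ, SSZ), mul(SZ, SZ))))))
  →9  S(S(S(add(Z, add(mul(SZ, SSZ), mul(SZ, SZ))))))
  →10  S(S(S(add(mul(SZ, SSZ), mul(SZ, SZ)))))
  →11  S(S(S(add(add(SSZ, mul(Z, SSZ)), mul(SZ, SZ)))))
  →12  S(S(S(add(S(add(SZ, mul(Z, SSZ))), mul(SZ, SZ)))))
  →13  S(S(S(S(add(add(SZ, mul(Z, SSZ)), mul(SZ, SZ))))))
  →14  S(S(S(S(add(S(add(Z, mul(Z, SSZ))), mul(SZ, SZ))))))
  →15  S(S(S(S(S(add(add(Z, mul(Z, SSZ)), mul(SZ, SZ)))))))
  →16  S(S(S(S(S(add(mul(Z, SSZ), mul(SZ, SZ)))))))
  →17  S(S(S(S(S(add(Z, mul(SZ, SZ)))))))
  →18  S(S(S(S(S(mul(SZ, SZ))))))
  →19  S(S(S(S(S(add(SZ, mul(Z, SZ)))))))
  →20  S(S(S(S(S(S(add(Z, mul(Z, SZ))))))))
  →21  S(S(S(S(S(S(mul(Z, SZ)))))))
  →22  S^6(Z)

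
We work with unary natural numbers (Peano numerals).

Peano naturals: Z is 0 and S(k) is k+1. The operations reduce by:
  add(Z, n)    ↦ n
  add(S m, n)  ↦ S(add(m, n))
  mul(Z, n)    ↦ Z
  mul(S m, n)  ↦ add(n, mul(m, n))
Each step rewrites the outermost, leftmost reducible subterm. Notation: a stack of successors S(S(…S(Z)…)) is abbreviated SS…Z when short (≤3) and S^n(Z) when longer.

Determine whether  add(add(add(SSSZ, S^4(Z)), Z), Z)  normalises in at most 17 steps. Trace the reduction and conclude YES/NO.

  start: add(add(add(SSSZ, S^4(Z)), Z), Z)
  step 1: add(add(S(add(SSZ, S^4(Z))), Z), Z)
  step 2: add(S(add(add(SSZ, S^4(Z)), Z)), Z)
  step 3: S(add(add(add(SSZ, S^4(Z)), Z), Z))
  step 4: S(add(add(S(add(SZ, S^4(Z))), Z), Z))
  step 5: S(add(S(add(add(SZ, S^4(Z)), Z)), Z))
  step 6: S(S(add(add(add(SZ, S^4(Z)), Z), Z)))
  step 7: S(S(add(add(S(add(Z, S^4(Z))), Z), Z)))
  step 8: S(S(add(S(add(add(Z, S^4(Z)), Z)), Z)))
  step 9: S(S(S(add(add(add(Z, S^4(Z)), Z), Z))))
  step 10: S(S(S(add(add(S^4(Z), Z), Z))))
  step 11: S(S(S(add(S(add(SSSZ, Z)), Z))))
  step 12: S(S(S(S(add(add(SSSZ, Z), Z)))))
  step 13: S(S(S(S(add(S(add(SSZ, Z)), Z)))))
  step 14: S(S(S(S(S(add(add(SSZ, Z), Z))))))
  step 15: S(S(S(S(S(add(S(add(SZ, Z)), Z))))))
  step 16: S(S(S(S(S(S(add(add(SZ, Z), Z)))))))
  step 17: S(S(S(S(S(S(add(S(add(Z, Z)), Z)))))))

Answer: NO — after 17 steps the term is S(S(S(S(S(S(add(S(add(Z, Z)), Z))))))), not yet normal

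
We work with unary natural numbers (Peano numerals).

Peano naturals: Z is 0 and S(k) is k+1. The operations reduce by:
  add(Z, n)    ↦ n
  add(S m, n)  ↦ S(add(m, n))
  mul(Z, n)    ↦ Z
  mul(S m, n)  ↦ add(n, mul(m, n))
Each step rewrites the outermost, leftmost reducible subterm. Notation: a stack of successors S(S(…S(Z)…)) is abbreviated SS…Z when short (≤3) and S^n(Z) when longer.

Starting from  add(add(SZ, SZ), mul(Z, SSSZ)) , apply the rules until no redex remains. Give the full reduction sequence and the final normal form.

  start: add(add(SZ, SZ), mul(Z, SSSZ))
  [1] add(S(add(Z, SZ)), mul(Z, SSSZ))
  [2] S(add(add(Z, SZ), mul(Z, SSSZ)))
  [3] S(add(SZ, mul(Z, SSSZ)))
  [4] S(S(add(Z, mul(Z, SSSZ))))
  [5] S(S(mul(Z, SSSZ)))
  [6] SSZ

Answer: normal form = SSZ  (in 6 steps)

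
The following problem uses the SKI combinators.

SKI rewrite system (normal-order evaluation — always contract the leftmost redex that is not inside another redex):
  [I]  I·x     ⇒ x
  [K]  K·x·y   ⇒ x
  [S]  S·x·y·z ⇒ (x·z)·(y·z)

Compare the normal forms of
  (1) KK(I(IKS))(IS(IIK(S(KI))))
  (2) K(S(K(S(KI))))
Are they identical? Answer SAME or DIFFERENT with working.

Term A:
  start: KK(I(IKS))(IS(IIK(S(KI))))
  →1  K(IS(IIK(S(KI))))
  →2  K(S(IIK(S(KI))))
  →3  K(S(IK(S(KI))))
  →4  K(S(K(S(KI))))

Term B:
  start: K(S(K(S(KI))))

Answer: SAME — A ⇓ K(S(K(S(KI)))), B ⇓ K(S(K(S(KI))))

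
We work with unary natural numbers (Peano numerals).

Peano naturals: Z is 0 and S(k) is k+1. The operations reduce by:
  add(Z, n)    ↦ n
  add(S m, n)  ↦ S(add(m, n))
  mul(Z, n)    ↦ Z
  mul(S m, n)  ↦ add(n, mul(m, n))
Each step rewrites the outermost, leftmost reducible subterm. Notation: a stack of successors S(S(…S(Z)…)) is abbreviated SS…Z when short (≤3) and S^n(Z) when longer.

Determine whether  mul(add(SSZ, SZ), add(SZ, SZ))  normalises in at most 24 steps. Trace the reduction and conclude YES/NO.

Answer: YES — reaches normal form S^6(Z) in 22 ≤ 24 steps

Reduction:
  start: mul(add(SSZ, SZ), add(SZ, SZ))
  [1] mul(S(add(SZ, SZ)), add(SZ, SZ))
  [2] add(add(SZ, SZ), mul(add(SZ, SZ), add(SZ, SZ)))
  [3] add(S(add(Z, SZ)), mul(add(SZ, SZ), add(SZ, SZ)))
  [4] S(add(add(Z, SZ), mul(add(SZ, SZ), add(SZ, SZ))))
  [5] S(add(SZ, mul(add(SZ, SZ), add(SZ, SZ))))
  [6] S(S(add(Z, mul(add(SZ, SZ), add(SZ, SZ)))))
  [7] S(S(mul(add(SZ, SZ), add(SZ, SZ))))
  [8] S(S(mul(S(add(Z, SZ)), add(SZ, SZ))))
  [9] S(S(add(add(SZ, SZ), mul(add(Z, SZ), add(SZ, SZ)))))
  [10] S(S(add(S(add(Z, SZ)), mul(add(Z, SZ), add(SZ, SZ)))))
  [11] S(S(S(add(add(Z, SZ), mul(add(Z, SZ), add(SZ, SZ))))))
  [12] S(S(S(add(SZ, mul(add(Z, SZ), add(SZ, SZ))))))
  [13] S(S(S(S(add(Z, mul(add(Z, SZ), add(SZ, SZ)))))))
  [14] S(S(S(S(mul(add(Z, SZ), add(SZ, SZ))))))
  [15] S(S(S(S(mul(SZ, add(SZ, SZ))))))
  [16] S(S(S(S(add(add(SZ, SZ), mul(Z, add(SZ, SZ)))))))
  [17] S(S(S(S(add(S(add(Z, SZ)), mul(Z, add(SZ, SZ)))))))
  [18] S(S(S(S(S(add(add(Z, SZ), mul(Z, add(SZ, SZ))))))))
  [19] S(S(S(S(S(add(SZ, mul(Z, add(SZ, SZ))))))))
  [20] S(S(S(S(S(S(add(Z, mul(Z, add(SZ, SZ)))))))))
  [21] S(S(S(S(S(S(mul(Z, add(SZ, SZ))))))))
  [22] S^6(Z)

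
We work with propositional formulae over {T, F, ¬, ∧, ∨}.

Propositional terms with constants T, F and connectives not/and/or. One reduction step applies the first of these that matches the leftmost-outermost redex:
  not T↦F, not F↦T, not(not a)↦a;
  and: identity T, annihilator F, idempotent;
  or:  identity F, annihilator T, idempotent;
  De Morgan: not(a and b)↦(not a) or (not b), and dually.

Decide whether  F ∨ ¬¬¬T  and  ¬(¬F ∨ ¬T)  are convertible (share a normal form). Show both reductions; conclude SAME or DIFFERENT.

Answer: SAME — A ⇓ F, B ⇓ F

Derivation:
Term A:
  start: F ∨ ¬¬¬T
  [1] ¬¬¬T
  [2] ¬T
  [3] F

Term B:
  start: ¬(¬F ∨ ¬T)
  [1] ¬¬F ∧ ¬¬T
  [2] F ∧ ¬¬T
  [3] F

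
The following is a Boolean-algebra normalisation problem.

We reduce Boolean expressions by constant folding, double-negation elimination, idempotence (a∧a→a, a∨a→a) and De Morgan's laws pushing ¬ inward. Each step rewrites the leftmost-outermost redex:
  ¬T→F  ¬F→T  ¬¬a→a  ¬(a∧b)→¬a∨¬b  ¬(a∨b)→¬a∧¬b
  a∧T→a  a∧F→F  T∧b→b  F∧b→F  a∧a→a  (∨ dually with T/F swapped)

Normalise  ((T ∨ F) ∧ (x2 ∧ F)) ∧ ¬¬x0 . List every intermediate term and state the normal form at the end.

  start: ((T ∨ F) ∧ (x2 ∧ F)) ∧ ¬¬x0
  [1] (T ∧ (x2 ∧ F)) ∧ ¬¬x0
  [2] (x2 ∧ F) ∧ ¬¬x0
  [3] F ∧ ¬¬x0
  [4] F

Answer: normal form = F  (in 4 steps)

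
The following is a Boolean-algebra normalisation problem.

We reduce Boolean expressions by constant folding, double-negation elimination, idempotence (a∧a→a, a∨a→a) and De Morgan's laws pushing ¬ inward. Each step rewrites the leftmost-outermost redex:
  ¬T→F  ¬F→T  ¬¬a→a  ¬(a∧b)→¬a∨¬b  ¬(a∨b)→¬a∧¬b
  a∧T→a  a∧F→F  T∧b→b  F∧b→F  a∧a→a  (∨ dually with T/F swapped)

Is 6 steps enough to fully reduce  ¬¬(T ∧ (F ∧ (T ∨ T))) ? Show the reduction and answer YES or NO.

Answer: YES — reaches normal form F in 3 ≤ 6 steps

Derivation:
  start: ¬¬(T ∧ (F ∧ (T ∨ T)))
  step 1: T ∧ (F ∧ (T ∨ T))
  step 2: F ∧ (T ∨ T)
  step 3: F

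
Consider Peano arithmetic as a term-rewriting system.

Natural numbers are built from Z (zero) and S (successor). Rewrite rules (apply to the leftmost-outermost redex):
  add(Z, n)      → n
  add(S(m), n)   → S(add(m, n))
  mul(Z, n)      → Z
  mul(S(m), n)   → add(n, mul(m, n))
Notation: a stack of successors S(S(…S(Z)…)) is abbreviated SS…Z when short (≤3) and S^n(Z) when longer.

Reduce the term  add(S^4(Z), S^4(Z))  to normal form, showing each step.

  start: add(S^4(Z), S^4(Z))
  [1] S(add(SSSZ, S^4(Z)))
  [2] S(S(add(SSZ, S^4(Z))))
  [3] S(S(S(add(SZ, S^4(Z)))))
  [4] S(S(S(S(add(Z, S^4(Z))))))
  [5] S^8(Z)

Answer: normal form = S^8(Z)  (in 5 steps)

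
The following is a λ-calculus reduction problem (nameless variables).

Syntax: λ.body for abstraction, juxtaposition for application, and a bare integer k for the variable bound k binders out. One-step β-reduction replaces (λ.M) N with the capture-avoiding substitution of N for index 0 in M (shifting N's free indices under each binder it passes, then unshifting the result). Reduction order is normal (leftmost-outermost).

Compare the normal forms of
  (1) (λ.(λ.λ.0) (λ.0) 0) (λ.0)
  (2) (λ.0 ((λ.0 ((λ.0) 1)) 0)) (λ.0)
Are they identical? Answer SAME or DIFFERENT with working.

Term A:
  start: (λ.(λ.λ.0) (λ.0) 0) (λ.0)
  step 1: (λ.λ.0) (λ.0) (λ.0)
  step 2: (λ.0) (λ.0)
  step 3: λ.0

Term B:
  start: (λ.0 ((λ.0 ((λ.0) 1)) 0)) (λ.0)
  step 1: (λ.0) ((λ.0 ((λ.0) (λ.0))) (λ.0))
  step 2: (λ.0 ((λ.0) (λ.0))) (λ.0)
  step 3: (λ.0) ((λ.0) (λ.0))
  step 4: (λ.0) (λ.0)
  step 5: λ.0

Answer: SAME — A ⇓ λ.0, B ⇓ λ.0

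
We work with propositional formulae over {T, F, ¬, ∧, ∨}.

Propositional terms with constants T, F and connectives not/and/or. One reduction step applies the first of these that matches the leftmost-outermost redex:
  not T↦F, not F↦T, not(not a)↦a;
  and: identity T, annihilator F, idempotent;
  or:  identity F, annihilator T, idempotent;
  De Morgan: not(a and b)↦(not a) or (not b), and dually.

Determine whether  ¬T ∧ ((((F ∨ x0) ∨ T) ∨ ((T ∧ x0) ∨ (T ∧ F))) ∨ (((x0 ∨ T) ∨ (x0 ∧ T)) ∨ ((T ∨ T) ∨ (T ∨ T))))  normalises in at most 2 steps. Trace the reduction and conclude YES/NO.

  start: ¬T ∧ ((((F ∨ x0) ∨ T) ∨ ((T ∧ x0) ∨ (T ∧ F))) ∨ (((x0 ∨ T) ∨ (x0 ∧ T)) ∨ ((T ∨ T) ∨ (T ∨ T))))
  [1] F ∧ ((((F ∨ x0) ∨ T) ∨ ((T ∧ x0) ∨ (T ∧ F))) ∨ (((x0 ∨ T) ∨ (x0 ∧ T)) ∨ ((T ∨ T) ∨ (T ∨ T))))
  [2] F

Answer: YES — reaches normal form F in 2 ≤ 2 steps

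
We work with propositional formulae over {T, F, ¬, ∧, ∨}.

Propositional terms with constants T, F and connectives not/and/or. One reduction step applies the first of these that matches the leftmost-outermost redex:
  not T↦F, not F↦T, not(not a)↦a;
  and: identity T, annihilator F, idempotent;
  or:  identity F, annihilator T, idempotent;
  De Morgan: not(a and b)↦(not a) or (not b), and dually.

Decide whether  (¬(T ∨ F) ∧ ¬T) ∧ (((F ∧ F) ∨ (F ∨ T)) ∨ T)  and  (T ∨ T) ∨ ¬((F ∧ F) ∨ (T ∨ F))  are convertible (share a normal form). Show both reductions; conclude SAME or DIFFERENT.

Term A:
  start: (¬(T ∨ F) ∧ ¬T) ∧ (((F ∧ F) ∨ (F ∨ T)) ∨ T)
  →1  ((¬T ∧ ¬F) ∧ ¬T) ∧ (((F ∧ F) ∨ (F ∨ T)) ∨ T)
  →2  ((F ∧ ¬F) ∧ ¬T) ∧ (((F ∧ F) ∨ (F ∨ T)) ∨ T)
  →3  (F ∧ ¬T) ∧ (((F ∧ F) ∨ (F ∨ T)) ∨ T)
  →4  F ∧ (((F ∧ F) ∨ (F ∨ T)) ∨ T)
  →5  F

Term B:
  start: (T ∨ T) ∨ ¬((F ∧ F) ∨ (T ∨ F))
  →1  T ∨ ¬((F ∧ F) ∨ (T ∨ F))
  →2  T

Answer: DIFFERENT — A ⇓ F, B ⇓ T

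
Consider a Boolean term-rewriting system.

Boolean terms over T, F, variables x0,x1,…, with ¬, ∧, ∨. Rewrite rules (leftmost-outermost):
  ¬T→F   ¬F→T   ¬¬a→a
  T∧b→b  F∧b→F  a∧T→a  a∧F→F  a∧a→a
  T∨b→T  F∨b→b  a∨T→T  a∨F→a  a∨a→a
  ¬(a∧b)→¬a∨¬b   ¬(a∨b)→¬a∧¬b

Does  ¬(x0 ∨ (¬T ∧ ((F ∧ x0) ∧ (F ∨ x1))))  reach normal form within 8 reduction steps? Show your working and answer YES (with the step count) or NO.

  start: ¬(x0 ∨ (¬T ∧ ((F ∧ x0) ∧ (F ∨ x1))))
  [1] ¬x0 ∧ ¬(¬T ∧ ((F ∧ x0) ∧ (F ∨ x1)))
  [2] ¬x0 ∧ (¬¬T ∨ ¬((F ∧ x0) ∧ (F ∨ x1)))
  [3] ¬x0 ∧ (T ∨ ¬((F ∧ x0) ∧ (F ∨ x1)))
  [4] ¬x0 ∧ T
  [5] ¬x0

Answer: YES — reaches normal form ¬x0 in 5 ≤ 8 steps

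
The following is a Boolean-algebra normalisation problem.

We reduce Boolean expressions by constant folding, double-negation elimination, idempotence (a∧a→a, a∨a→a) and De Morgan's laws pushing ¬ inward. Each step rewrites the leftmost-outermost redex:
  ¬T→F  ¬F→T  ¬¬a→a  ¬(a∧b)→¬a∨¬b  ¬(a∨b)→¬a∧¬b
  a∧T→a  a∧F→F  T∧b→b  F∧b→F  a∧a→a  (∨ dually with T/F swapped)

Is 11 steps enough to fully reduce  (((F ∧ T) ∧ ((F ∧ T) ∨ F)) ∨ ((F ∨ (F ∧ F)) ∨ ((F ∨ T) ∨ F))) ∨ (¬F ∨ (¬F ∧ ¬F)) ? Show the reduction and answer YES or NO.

  start: (((F ∧ T) ∧ ((F ∧ T) ∨ F)) ∨ ((F ∨ (F ∧ F)) ∨ ((F ∨ T) ∨ F))) ∨ (¬F ∨ (¬F ∧ ¬F))
  →1  ((F ∧ ((F ∧ T) ∨ F)) ∨ ((F ∨ (F ∧ F)) ∨ ((F ∨ T) ∨ F))) ∨ (¬F ∨ (¬F ∧ ¬F))
  →2  (F ∨ ((F ∨ (F ∧ F)) ∨ ((F ∨ T) ∨ F))) ∨ (¬F ∨ (¬F ∧ ¬F))
  →3  ((F ∨ (F ∧ F)) ∨ ((F ∨ T) ∨ F)) ∨ (¬F ∨ (¬F ∧ ¬F))
  →4  ((F ∧ F) ∨ ((F ∨ T) ∨ F)) ∨ (¬F ∨ (¬F ∧ ¬F))
  →5  (F ∨ ((F ∨ T) ∨ F)) ∨ (¬F ∨ (¬F ∧ ¬F))
  →6  ((F ∨ T) ∨ F) ∨ (¬F ∨ (¬F ∧ ¬F))
  →7  (F ∨ T) ∨ (¬F ∨ (¬F ∧ ¬F))
  →8  T ∨ (¬F ∨ (¬F ∧ ¬F))
  →9  T

Answer: YES — reaches normal form T in 9 ≤ 11 steps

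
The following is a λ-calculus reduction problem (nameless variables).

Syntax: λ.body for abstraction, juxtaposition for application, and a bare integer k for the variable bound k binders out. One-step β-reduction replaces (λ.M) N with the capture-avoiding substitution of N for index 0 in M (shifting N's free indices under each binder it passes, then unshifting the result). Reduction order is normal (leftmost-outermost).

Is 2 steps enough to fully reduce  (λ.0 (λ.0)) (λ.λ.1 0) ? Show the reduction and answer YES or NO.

  start: (λ.0 (λ.0)) (λ.λ.1 0)
  [1] (λ.λ.1 0) (λ.0)
  [2] λ.(λ.0) 0

Answer: NO — after 2 steps the term is λ.(λ.0) 0, not yet normal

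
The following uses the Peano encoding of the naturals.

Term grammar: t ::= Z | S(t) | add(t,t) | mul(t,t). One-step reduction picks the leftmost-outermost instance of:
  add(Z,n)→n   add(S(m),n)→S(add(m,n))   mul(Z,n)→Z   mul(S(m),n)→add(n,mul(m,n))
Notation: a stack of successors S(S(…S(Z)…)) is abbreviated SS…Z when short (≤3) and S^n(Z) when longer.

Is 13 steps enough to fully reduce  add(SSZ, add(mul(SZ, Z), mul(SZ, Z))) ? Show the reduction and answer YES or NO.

Answer: YES — reaches normal form SSZ in 10 ≤ 13 steps

Derivation:
  start: add(SSZ, add(mul(SZ, Z), mul(SZ, Z)))
  step 1: S(add(SZ, add(mul(SZ, Z), mul(SZ, Z))))
  step 2: S(S(add(Z, add(mul(SZ, Z), mul(SZ, Z)))))
  step 3: S(S(add(mul(SZ, Z), mul(SZ, Z))))
  step 4: S(S(add(add(Z, mul(Z, Z)), mul(SZ, Z))))
  step 5: S(S(add(mul(Z, Z), mul(SZ, Z))))
  step 6: S(S(add(Z, mul(SZ, Z))))
  step 7: S(S(mul(SZ, Z)))
  step 8: S(S(add(Z, mul(Z, Z))))
  step 9: S(S(mul(Z, Z)))
  step 10: SSZ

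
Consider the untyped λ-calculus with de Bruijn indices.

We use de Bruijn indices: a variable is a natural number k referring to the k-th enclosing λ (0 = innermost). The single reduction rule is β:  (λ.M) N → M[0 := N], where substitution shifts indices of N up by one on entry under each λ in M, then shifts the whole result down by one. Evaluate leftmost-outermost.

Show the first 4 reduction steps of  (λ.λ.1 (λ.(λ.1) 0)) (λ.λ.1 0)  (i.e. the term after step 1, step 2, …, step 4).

Answer: after 4 steps: λ.λ.0

Working:
  start: (λ.λ.1 (λ.(λ.1) 0)) (λ.λ.1 0)
  [1] λ.(λ.λ.1 0) (λ.(λ.1) 0)
  [2] λ.λ.(λ.(λ.1) 0) 0
  [3] λ.λ.(λ.1) 0
  [4] λ.λ.0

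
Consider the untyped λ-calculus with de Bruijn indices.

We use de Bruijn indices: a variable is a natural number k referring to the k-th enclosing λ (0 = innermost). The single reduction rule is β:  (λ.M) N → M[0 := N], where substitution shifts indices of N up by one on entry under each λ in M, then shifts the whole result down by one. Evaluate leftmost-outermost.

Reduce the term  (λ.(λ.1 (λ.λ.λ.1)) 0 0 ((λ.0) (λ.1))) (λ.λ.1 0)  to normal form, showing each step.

  start: (λ.(λ.1 (λ.λ.λ.1)) 0 0 ((λ.0) (λ.1))) (λ.λ.1 0)
  [1] (λ.(λ.λ.1 0) (λ.λ.λ.1)) (λ.λ.1 0) (λ.λ.1 0) ((λ.0) (λ.λ.λ.1 0))
  [2] (λ.λ.1 0) (λ.λ.λ.1) (λ.λ.1 0) ((λ.0) (λ.λ.λ.1 0))
  [3] (λ.(λ.λ.λ.1) 0) (λ.λ.1 0) ((λ.0) (λ.λ.λ.1 0))
  [4] (λ.λ.λ.1) (λ.λ.1 0) ((λ.0) (λ.λ.λ.1 0))
  [5] (λ.λ.1) ((λ.0) (λ.λ.λ.1 0))
  [6] λ.(λ.0) (λ.λ.λ.1 0)
  [7] λ.λ.λ.λ.1 0

Answer: normal form = λ.λ.λ.λ.1 0  (in 7 steps)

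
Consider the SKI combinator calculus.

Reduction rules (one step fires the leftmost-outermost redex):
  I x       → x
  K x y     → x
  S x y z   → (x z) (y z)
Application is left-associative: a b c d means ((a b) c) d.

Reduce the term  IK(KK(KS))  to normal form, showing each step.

Answer: normal form = KK  (in 2 steps)

Reduction:
  start: IK(KK(KS))
  →1  K(KK(KS))
  →2  KK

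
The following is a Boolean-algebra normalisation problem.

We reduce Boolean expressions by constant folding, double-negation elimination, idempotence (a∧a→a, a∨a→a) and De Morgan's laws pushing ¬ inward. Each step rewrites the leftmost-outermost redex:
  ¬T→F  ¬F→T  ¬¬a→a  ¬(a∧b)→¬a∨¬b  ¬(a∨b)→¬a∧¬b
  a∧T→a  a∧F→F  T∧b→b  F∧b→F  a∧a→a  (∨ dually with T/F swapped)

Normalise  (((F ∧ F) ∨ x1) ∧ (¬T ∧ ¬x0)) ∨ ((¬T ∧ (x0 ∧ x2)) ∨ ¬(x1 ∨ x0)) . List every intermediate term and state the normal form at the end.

Answer: normal form = ¬x1 ∧ ¬x0  (in 10 steps)

Derivation:
  start: (((F ∧ F) ∨ x1) ∧ (¬T ∧ ¬x0)) ∨ ((¬T ∧ (x0 ∧ x2)) ∨ ¬(x1 ∨ x0))
  →1  ((F ∨ x1) ∧ (¬T ∧ ¬x0)) ∨ ((¬T ∧ (x0 ∧ x2)) ∨ ¬(x1 ∨ x0))
  →2  (x1 ∧ (¬T ∧ ¬x0)) ∨ ((¬T ∧ (x0 ∧ x2)) ∨ ¬(x1 ∨ x0))
  →3  (x1 ∧ (F ∧ ¬x0)) ∨ ((¬T ∧ (x0 ∧ x2)) ∨ ¬(x1 ∨ x0))
  →4  (x1 ∧ F) ∨ ((¬T ∧ (x0 ∧ x2)) ∨ ¬(x1 ∨ x0))
  →5  F ∨ ((¬T ∧ (x0 ∧ x2)) ∨ ¬(x1 ∨ x0))
  →6  (¬T ∧ (x0 ∧ x2)) ∨ ¬(x1 ∨ x0)
  →7  (F ∧ (x0 ∧ x2)) ∨ ¬(x1 ∨ x0)
  →8  F ∨ ¬(x1 ∨ x0)
  →9  ¬(x1 ∨ x0)
  →10  ¬x1 ∧ ¬x0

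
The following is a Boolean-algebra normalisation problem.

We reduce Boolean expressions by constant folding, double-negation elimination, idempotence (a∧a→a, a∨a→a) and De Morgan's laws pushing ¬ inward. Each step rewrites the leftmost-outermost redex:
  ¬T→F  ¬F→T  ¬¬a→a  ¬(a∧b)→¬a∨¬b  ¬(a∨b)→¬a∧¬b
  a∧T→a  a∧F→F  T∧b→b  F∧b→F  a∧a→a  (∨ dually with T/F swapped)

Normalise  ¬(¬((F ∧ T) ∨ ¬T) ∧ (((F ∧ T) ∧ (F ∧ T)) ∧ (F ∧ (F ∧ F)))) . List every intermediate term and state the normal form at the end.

Answer: normal form = T  (in 13 steps)

Derivation:
  start: ¬(¬((F ∧ T) ∨ ¬T) ∧ (((F ∧ T) ∧ (F ∧ T)) ∧ (F ∧ (F ∧ F))))
  step 1: ¬¬((F ∧ T) ∨ ¬T) ∨ ¬(((F ∧ T) ∧ (F ∧ T)) ∧ (F ∧ (F ∧ F)))
  step 2: ((F ∧ T) ∨ ¬T) ∨ ¬(((F ∧ T) ∧ (F ∧ T)) ∧ (F ∧ (F ∧ F)))
  step 3: (F ∨ ¬T) ∨ ¬(((F ∧ T) ∧ (F ∧ T)) ∧ (F ∧ (F ∧ F)))
  step 4: ¬T ∨ ¬(((F ∧ T) ∧ (F ∧ T)) ∧ (F ∧ (F ∧ F)))
  step 5: F ∨ ¬(((F ∧ T) ∧ (F ∧ T)) ∧ (F ∧ (F ∧ F)))
  step 6: ¬(((F ∧ T) ∧ (F ∧ T)) ∧ (F ∧ (F ∧ F)))
  step 7: ¬((F ∧ T) ∧ (F ∧ T)) ∨ ¬(F ∧ (F ∧ F))
  step 8: (¬(F ∧ T) ∨ ¬(F ∧ T)) ∨ ¬(F ∧ (F ∧ F))
  step 9: ¬(F ∧ T) ∨ ¬(F ∧ (F ∧ F))
  step 10: (¬F ∨ ¬T) ∨ ¬(F ∧ (F ∧ F))
  step 11: (T ∨ ¬T) ∨ ¬(F ∧ (F ∧ F))
  step 12: T ∨ ¬(F ∧ (F ∧ F))
  step 13: T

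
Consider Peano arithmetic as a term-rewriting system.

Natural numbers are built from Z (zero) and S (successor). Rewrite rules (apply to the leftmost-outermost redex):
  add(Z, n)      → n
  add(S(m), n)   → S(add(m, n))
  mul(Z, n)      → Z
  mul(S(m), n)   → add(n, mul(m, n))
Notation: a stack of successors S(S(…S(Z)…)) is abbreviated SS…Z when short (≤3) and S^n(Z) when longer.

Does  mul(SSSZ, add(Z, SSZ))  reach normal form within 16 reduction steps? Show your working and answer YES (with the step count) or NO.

Answer: YES — reaches normal form S^6(Z) in 16 ≤ 16 steps

Reduction:
  start: mul(SSSZ, add(Z, SSZ))
  step 1: add(add(Z, SSZ), mul(SSZ, add(Z, SSZ)))
  step 2: add(SSZ, mul(SSZ, add(Z, SSZ)))
  step 3: S(add(SZ, mul(SSZ, add(Z, SSZ))))
  step 4: S(S(add(Z, mul(SSZ, add(Z, SSZ)))))
  step 5: S(S(mul(SSZ, add(Z, SSZ))))
  step 6: S(S(add(add(Z, SSZ), mul(SZ, add(Z, SSZ)))))
  step 7: S(S(add(SSZ, mul(SZ, add(Z, SSZ)))))
  step 8: S(S(S(add(SZ, mul(SZ, add(Z, SSZ))))))
  step 9: S(S(S(S(add(Z, mul(SZ, add(Z, SSZ)))))))
  step 10: S(S(S(S(mul(SZ, add(Z, SSZ))))))
  step 11: S(S(S(S(add(add(Z, SSZ), mul(Z, add(Z, SSZ)))))))
  step 12: S(S(S(S(add(SSZ, mul(Z, add(Z, SSZ)))))))
  step 13: S(S(S(S(S(add(SZ, mul(Z, add(Z, SSZ))))))))
  step 14: S(S(S(S(S(S(add(Z, mul(Z, add(Z, SSZ)))))))))
  step 15: S(S(S(S(S(S(mul(Z, add(Z, SSZ))))))))
  step 16: S^6(Z)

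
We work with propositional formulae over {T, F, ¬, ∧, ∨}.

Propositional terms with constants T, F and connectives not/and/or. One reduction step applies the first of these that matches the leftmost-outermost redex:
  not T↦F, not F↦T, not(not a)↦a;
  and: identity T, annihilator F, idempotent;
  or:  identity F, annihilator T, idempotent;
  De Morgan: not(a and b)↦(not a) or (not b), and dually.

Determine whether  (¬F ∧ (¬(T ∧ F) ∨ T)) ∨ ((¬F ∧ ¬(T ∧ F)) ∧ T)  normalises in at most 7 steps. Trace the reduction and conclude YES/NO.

Answer: YES — reaches normal form T in 4 ≤ 7 steps

Working:
  start: (¬F ∧ (¬(T ∧ F) ∨ T)) ∨ ((¬F ∧ ¬(T ∧ F)) ∧ T)
  step 1: (T ∧ (¬(T ∧ F) ∨ T)) ∨ ((¬F ∧ ¬(T ∧ F)) ∧ T)
  step 2: (¬(T ∧ F) ∨ T) ∨ ((¬F ∧ ¬(T ∧ F)) ∧ T)
  step 3: T ∨ ((¬F ∧ ¬(T ∧ F)) ∧ T)
  step 4: T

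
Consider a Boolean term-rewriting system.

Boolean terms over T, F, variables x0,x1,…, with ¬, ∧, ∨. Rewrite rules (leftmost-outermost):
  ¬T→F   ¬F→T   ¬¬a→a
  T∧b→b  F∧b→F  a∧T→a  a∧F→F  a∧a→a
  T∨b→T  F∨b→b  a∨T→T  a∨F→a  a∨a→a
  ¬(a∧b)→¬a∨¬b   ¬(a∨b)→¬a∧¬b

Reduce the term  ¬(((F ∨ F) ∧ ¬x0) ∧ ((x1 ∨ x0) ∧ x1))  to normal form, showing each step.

Answer: normal form = T  (in 7 steps)

Reduction:
  start: ¬(((F ∨ F) ∧ ¬x0) ∧ ((x1 ∨ x0) ∧ x1))
  step 1: ¬((F ∨ F) ∧ ¬x0) ∨ ¬((x1 ∨ x0) ∧ x1)
  step 2: (¬(F ∨ F) ∨ ¬¬x0) ∨ ¬((x1 ∨ x0) ∧ x1)
  step 3: ((¬F ∧ ¬F) ∨ ¬¬x0) ∨ ¬((x1 ∨ x0) ∧ x1)
  step 4: (¬F ∨ ¬¬x0) ∨ ¬((x1 ∨ x0) ∧ x1)
  step 5: (T ∨ ¬¬x0) ∨ ¬((x1 ∨ x0) ∧ x1)
  step 6: T ∨ ¬((x1 ∨ x0) ∧ x1)
  step 7: T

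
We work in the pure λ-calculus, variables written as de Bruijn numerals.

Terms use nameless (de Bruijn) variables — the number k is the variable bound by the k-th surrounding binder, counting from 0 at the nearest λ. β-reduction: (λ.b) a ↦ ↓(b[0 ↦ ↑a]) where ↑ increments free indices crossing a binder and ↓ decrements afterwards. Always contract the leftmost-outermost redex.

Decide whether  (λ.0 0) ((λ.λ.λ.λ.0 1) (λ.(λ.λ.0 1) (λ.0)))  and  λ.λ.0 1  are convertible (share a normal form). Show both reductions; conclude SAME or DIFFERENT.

Term A:
  start: (λ.0 0) ((λ.λ.λ.λ.0 1) (λ.(λ.λ.0 1) (λ.0)))
  step 1: (λ.λ.λ.λ.0 1) (λ.(λ.λ.0 1) (λ.0)) ((λ.λ.λ.λ.0 1) (λ.(λ.λ.0 1) (λ.0)))
  step 2: (λ.λ.λ.0 1) ((λ.λ.λ.λ.0 1) (λ.(λ.λ.0 1) (λ.0)))
  step 3: λ.λ.0 1

Term B:
  start: λ.λ.0 1

Answer: SAME — A ⇓ λ.λ.0 1, B ⇓ λ.λ.0 1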